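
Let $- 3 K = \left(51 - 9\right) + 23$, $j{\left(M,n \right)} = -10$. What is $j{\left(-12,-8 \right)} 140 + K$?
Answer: $- \frac{4265}{3} \approx -1421.7$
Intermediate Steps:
$K = - \frac{65}{3}$ ($K = - \frac{\left(51 - 9\right) + 23}{3} = - \frac{42 + 23}{3} = \left(- \frac{1}{3}\right) 65 = - \frac{65}{3} \approx -21.667$)
$j{\left(-12,-8 \right)} 140 + K = \left(-10\right) 140 - \frac{65}{3} = -1400 - \frac{65}{3} = - \frac{4265}{3}$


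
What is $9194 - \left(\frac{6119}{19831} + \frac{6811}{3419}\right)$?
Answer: $\frac{623217335864}{67802189} \approx 9191.7$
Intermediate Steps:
$9194 - \left(\frac{6119}{19831} + \frac{6811}{3419}\right) = 9194 - \frac{155989802}{67802189} = \frac{623217335864}{67802189}$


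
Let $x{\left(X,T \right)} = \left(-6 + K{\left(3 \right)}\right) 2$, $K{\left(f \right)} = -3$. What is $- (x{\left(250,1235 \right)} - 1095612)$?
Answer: $1095630$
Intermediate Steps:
$x{\left(X,T \right)} = -18$ ($x{\left(X,T \right)} = \left(-6 - 3\right) 2 = \left(-9\right) 2 = -18$)
$- (x{\left(250,1235 \right)} - 1095612) = - (-18 - 1095612) = \left(-1\right) \left(-1095630\right) = 1095630$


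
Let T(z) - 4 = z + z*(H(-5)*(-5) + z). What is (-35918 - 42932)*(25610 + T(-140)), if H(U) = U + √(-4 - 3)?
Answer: -3278109900 - 55195000*I*√7 ≈ -3.2781e+9 - 1.4603e+8*I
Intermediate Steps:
H(U) = U + I*√7 (H(U) = U + √(-7) = U + I*√7)
T(z) = 4 + z + z*(25 + z - 5*I*√7) (T(z) = 4 + (z + z*((-5 + I*√7)*(-5) + z)) = 4 + (z + z*((25 - 5*I*√7) + z)) = 4 + (z + z*(25 + z - 5*I*√7)) = 4 + z + z*(25 + z - 5*I*√7))
(-35918 - 42932)*(25610 + T(-140)) = (-35918 - 42932)*(25610 + (4 - 140 + (-140)² + 5*(-140)*(5 - I*√7))) = -78850*(25610 + (4 - 140 + 19600 + (-3500 + 700*I*√7))) = -78850*(25610 + (15964 + 700*I*√7)) = -78850*(41574 + 700*I*√7) = -3278109900 - 55195000*I*√7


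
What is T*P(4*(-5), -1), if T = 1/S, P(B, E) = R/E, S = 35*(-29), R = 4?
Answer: 4/1015 ≈ 0.0039409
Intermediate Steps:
S = -1015
P(B, E) = 4/E
T = -1/1015 (T = 1/(-1015) = -1/1015 ≈ -0.00098522)
T*P(4*(-5), -1) = -4/(1015*(-1)) = -4*(-1)/1015 = -1/1015*(-4) = 4/1015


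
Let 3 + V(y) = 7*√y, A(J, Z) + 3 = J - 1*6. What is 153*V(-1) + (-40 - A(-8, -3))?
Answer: -482 + 1071*I ≈ -482.0 + 1071.0*I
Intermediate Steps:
A(J, Z) = -9 + J (A(J, Z) = -3 + (J - 1*6) = -3 + (J - 6) = -3 + (-6 + J) = -9 + J)
V(y) = -3 + 7*√y
153*V(-1) + (-40 - A(-8, -3)) = 153*(-3 + 7*√(-1)) + (-40 - (-9 - 8)) = 153*(-3 + 7*I) + (-40 - 1*(-17)) = (-459 + 1071*I) + (-40 + 17) = (-459 + 1071*I) - 23 = -482 + 1071*I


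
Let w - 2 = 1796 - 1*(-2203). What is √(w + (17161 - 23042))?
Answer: 2*I*√470 ≈ 43.359*I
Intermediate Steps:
w = 4001 (w = 2 + (1796 - 1*(-2203)) = 2 + (1796 + 2203) = 2 + 3999 = 4001)
√(w + (17161 - 23042)) = √(4001 + (17161 - 23042)) = √(4001 - 5881) = √(-1880) = 2*I*√470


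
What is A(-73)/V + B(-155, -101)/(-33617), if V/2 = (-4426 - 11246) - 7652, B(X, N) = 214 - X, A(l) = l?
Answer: -14759071/1568165816 ≈ -0.0094117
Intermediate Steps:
V = -46648 (V = 2*((-4426 - 11246) - 7652) = 2*(-15672 - 7652) = 2*(-23324) = -46648)
A(-73)/V + B(-155, -101)/(-33617) = -73/(-46648) + (214 - 1*(-155))/(-33617) = -73*(-1/46648) + (214 + 155)*(-1/33617) = 73/46648 + 369*(-1/33617) = 73/46648 - 369/33617 = -14759071/1568165816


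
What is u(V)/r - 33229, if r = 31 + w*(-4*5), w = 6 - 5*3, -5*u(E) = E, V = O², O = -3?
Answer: -35056604/1055 ≈ -33229.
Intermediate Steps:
V = 9 (V = (-3)² = 9)
u(E) = -E/5
w = -9 (w = 6 - 15 = -9)
r = 211 (r = 31 - (-36)*5 = 31 - 9*(-20) = 31 + 180 = 211)
u(V)/r - 33229 = -⅕*9/211 - 33229 = -9/5*1/211 - 33229 = -9/1055 - 33229 = -35056604/1055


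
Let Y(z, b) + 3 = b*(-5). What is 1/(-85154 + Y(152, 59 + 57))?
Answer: -1/85737 ≈ -1.1664e-5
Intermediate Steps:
Y(z, b) = -3 - 5*b (Y(z, b) = -3 + b*(-5) = -3 - 5*b)
1/(-85154 + Y(152, 59 + 57)) = 1/(-85154 + (-3 - 5*(59 + 57))) = 1/(-85154 + (-3 - 5*116)) = 1/(-85154 + (-3 - 580)) = 1/(-85154 - 583) = 1/(-85737) = -1/85737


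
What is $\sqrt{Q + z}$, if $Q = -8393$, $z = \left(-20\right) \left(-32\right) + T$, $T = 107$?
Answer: $i \sqrt{7646} \approx 87.441 i$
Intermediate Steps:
$z = 747$ ($z = \left(-20\right) \left(-32\right) + 107 = 640 + 107 = 747$)
$\sqrt{Q + z} = \sqrt{-8393 + 747} = \sqrt{-7646} = i \sqrt{7646}$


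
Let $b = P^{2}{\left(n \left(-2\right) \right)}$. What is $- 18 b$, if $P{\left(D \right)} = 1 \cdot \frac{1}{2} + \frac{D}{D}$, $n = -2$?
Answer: $- \frac{81}{2} \approx -40.5$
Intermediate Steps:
$P{\left(D \right)} = \frac{3}{2}$ ($P{\left(D \right)} = 1 \cdot \frac{1}{2} + 1 = \frac{1}{2} + 1 = \frac{3}{2}$)
$b = \frac{9}{4}$ ($b = \left(\frac{3}{2}\right)^{2} = \frac{9}{4} \approx 2.25$)
$- 18 b = \left(-18\right) \frac{9}{4} = - \frac{81}{2}$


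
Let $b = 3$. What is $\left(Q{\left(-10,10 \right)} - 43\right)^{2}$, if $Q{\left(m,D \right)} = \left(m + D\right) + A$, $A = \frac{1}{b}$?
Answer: $\frac{16384}{9} \approx 1820.4$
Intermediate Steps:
$A = \frac{1}{3} \approx 0.33333$
$Q{\left(m,D \right)} = \frac{1}{3} + D + m$ ($Q{\left(m,D \right)} = \left(m + D\right) + \frac{1}{3} = \left(D + m\right) + \frac{1}{3} = \frac{1}{3} + D + m$)
$\left(Q{\left(-10,10 \right)} - 43\right)^{2} = \left(\left(\frac{1}{3} + 10 - 10\right) - 43\right)^{2} = \left(\frac{1}{3} - 43\right)^{2} = \left(- \frac{128}{3}\right)^{2} = \frac{16384}{9}$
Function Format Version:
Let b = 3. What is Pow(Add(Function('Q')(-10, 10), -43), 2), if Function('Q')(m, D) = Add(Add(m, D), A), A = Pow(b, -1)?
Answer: Rational(16384, 9) ≈ 1820.4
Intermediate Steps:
A = Rational(1, 3) (A = Pow(3, -1) = Rational(1, 3) ≈ 0.33333)
Function('Q')(m, D) = Add(Rational(1, 3), D, m) (Function('Q')(m, D) = Add(Add(m, D), Rational(1, 3)) = Add(Add(D, m), Rational(1, 3)) = Add(Rational(1, 3), D, m))
Pow(Add(Function('Q')(-10, 10), -43), 2) = Pow(Add(Add(Rational(1, 3), 10, -10), -43), 2) = Pow(Add(Rational(1, 3), -43), 2) = Pow(Rational(-128, 3), 2) = Rational(16384, 9)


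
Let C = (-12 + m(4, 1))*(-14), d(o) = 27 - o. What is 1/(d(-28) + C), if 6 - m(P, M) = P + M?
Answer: 1/209 ≈ 0.0047847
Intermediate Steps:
m(P, M) = 6 - M - P (m(P, M) = 6 - (P + M) = 6 - (M + P) = 6 + (-M - P) = 6 - M - P)
C = 154 (C = (-12 + (6 - 1*1 - 1*4))*(-14) = (-12 + (6 - 1 - 4))*(-14) = (-12 + 1)*(-14) = -11*(-14) = 154)
1/(d(-28) + C) = 1/((27 - 1*(-28)) + 154) = 1/((27 + 28) + 154) = 1/(55 + 154) = 1/209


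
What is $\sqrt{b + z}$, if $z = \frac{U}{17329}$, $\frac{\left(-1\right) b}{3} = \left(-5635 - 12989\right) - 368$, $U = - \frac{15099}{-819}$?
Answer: $\frac{5 \sqrt{6159443398089}}{51987} \approx 238.7$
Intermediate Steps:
$U = \frac{719}{39}$ ($U = \left(-15099\right) \left(- \frac{1}{819}\right) = \frac{719}{39} \approx 18.436$)
$b = 56976$ ($b = - 3 \left(\left(-5635 - 12989\right) - 368\right) = - 3 \left(-18624 - 368\right) = \left(-3\right) \left(-18992\right) = 56976$)
$z = \frac{719}{675831}$ ($z = \frac{719}{39 \cdot 17329} = \frac{719}{39} \cdot \frac{1}{17329} = \frac{719}{675831} \approx 0.0010639$)
$\sqrt{b + z} = \sqrt{56976 + \frac{719}{675831}} = \sqrt{\frac{38506147775}{675831}} = \frac{5 \sqrt{6159443398089}}{51987}$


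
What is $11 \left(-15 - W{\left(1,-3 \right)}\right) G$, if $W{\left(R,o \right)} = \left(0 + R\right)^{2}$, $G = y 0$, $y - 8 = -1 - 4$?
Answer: $0$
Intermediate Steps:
$y = 3$ ($y = 8 - 5 = 3$)
$G = 0$ ($G = 3 \cdot 0 = 0$)
$W{\left(R,o \right)} = R^{2}$
$11 \left(-15 - W{\left(1,-3 \right)}\right) G = 11 \left(-15 - 1^{2}\right) 0 = 11 \left(-15 - 1\right) 0 = 11 \left(-16\right) 0 = \left(-176\right) 0 = 0$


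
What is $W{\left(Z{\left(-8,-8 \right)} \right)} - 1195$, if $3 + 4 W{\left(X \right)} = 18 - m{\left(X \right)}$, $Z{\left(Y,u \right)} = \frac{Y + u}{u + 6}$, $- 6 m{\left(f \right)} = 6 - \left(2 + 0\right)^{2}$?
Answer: $- \frac{7147}{6} \approx -1191.2$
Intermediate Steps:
$m{\left(f \right)} = - \frac{1}{3}$ ($m{\left(f \right)} = - \frac{6 - \left(2 + 0\right)^{2}}{6} = - \frac{6 - 2^{2}}{6} = - \frac{6 - 4}{6} = \left(- \frac{1}{6}\right) 2 = - \frac{1}{3}$)
$Z{\left(Y,u \right)} = \frac{Y + u}{6 + u}$
$W{\left(X \right)} = \frac{23}{6}$ ($W{\left(X \right)} = - \frac{3}{4} + \frac{18 - - \frac{1}{3}}{4} = - \frac{3}{4} + \frac{18 + \frac{1}{3}}{4} = - \frac{3}{4} + \frac{1}{4} \cdot \frac{55}{3} = - \frac{3}{4} + \frac{55}{12} = \frac{23}{6}$)
$W{\left(Z{\left(-8,-8 \right)} \right)} - 1195 = \frac{23}{6} - 1195 = - \frac{7147}{6}$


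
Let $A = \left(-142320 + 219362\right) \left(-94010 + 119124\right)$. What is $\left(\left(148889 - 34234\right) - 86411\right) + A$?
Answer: $1934861032$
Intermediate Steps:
$A = 1934832788$ ($A = 77042 \cdot 25114 = 1934832788$)
$\left(\left(148889 - 34234\right) - 86411\right) + A = \left(\left(148889 - 34234\right) - 86411\right) + 1934832788 = \left(114655 - 86411\right) + 1934832788 = 28244 + 1934832788 = 1934861032$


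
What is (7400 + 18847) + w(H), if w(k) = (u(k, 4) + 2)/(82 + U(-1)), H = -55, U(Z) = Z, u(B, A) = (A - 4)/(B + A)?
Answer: 2126009/81 ≈ 26247.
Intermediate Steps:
u(B, A) = (-4 + A)/(A + B)
w(k) = 2/81 (w(k) = ((-4 + 4)/(4 + k) + 2)/(82 - 1) = (0/(4 + k) + 2)/81 = (0 + 2)*(1/81) = 2*(1/81) = 2/81)
(7400 + 18847) + w(H) = (7400 + 18847) + 2/81 = 26247 + 2/81 = 2126009/81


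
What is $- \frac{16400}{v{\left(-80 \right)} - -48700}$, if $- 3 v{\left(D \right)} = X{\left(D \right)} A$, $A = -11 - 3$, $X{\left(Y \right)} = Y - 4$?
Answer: $- \frac{4100}{12077} \approx -0.33949$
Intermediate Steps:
$X{\left(Y \right)} = -4 + Y$ ($X{\left(Y \right)} = Y - 4 = -4 + Y$)
$A = -14$ ($A = -11 - 3 = -14$)
$v{\left(D \right)} = - \frac{56}{3} + \frac{14 D}{3}$ ($v{\left(D \right)} = - \frac{\left(-4 + D\right) \left(-14\right)}{3} = - \frac{56 - 14 D}{3} = - \frac{56}{3} + \frac{14 D}{3}$)
$- \frac{16400}{v{\left(-80 \right)} - -48700} = - \frac{16400}{\left(- \frac{56}{3} + \frac{14}{3} \left(-80\right)\right) - -48700} = - \frac{16400}{\left(- \frac{56}{3} - \frac{1120}{3}\right) + 48700} = - \frac{16400}{-392 + 48700} = - \frac{16400}{48308} = \left(-16400\right) \frac{1}{48308} = - \frac{4100}{12077}$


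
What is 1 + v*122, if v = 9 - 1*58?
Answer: -5977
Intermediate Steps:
v = -49 (v = 9 - 58 = -49)
1 + v*122 = 1 - 49*122 = 1 - 5978 = -5977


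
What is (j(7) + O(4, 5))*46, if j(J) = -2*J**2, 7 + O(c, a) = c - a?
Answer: -4876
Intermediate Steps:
O(c, a) = -7 + c - a (O(c, a) = -7 + (c - a) = -7 + c - a)
(j(7) + O(4, 5))*46 = (-2*7**2 + (-7 + 4 - 1*5))*46 = (-2*49 + (-7 + 4 - 5))*46 = (-98 - 8)*46 = -106*46 = -4876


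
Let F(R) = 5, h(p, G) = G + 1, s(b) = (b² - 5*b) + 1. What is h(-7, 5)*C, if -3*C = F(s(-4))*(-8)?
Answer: 80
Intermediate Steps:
s(b) = 1 + b² - 5*b
h(p, G) = 1 + G
C = 40/3 (C = -5*(-8)/3 = -⅓*(-40) = 40/3 ≈ 13.333)
h(-7, 5)*C = (1 + 5)*(40/3) = 6*(40/3) = 80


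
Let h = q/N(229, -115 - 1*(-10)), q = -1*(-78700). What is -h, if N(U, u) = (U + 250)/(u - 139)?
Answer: 19202800/479 ≈ 40089.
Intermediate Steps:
N(U, u) = (250 + U)/(-139 + u)
q = 78700
h = -19202800/479 (h = 78700/(((250 + 229)/(-139 + (-115 - 1*(-10))))) = 78700/((479/(-139 + (-115 + 10)))) = 78700/((479/(-139 - 105))) = 78700/((479/(-244))) = 78700/((-1/244*479)) = 78700/(-479/244) = 78700*(-244/479) = -19202800/479 ≈ -40089.)
-h = -1*(-19202800/479) = 19202800/479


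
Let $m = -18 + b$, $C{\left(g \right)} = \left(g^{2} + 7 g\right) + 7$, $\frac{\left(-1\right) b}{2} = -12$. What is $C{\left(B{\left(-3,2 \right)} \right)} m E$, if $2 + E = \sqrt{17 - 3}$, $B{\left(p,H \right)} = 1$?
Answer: $-180 + 90 \sqrt{14} \approx 156.75$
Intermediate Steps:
$b = 24$ ($b = \left(-2\right) \left(-12\right) = 24$)
$C{\left(g \right)} = 7 + g^{2} + 7 g$
$E = -2 + \sqrt{14}$ ($E = -2 + \sqrt{17 - 3} = -2 + \sqrt{14} \approx 1.7417$)
$m = 6$ ($m = -18 + 24 = 6$)
$C{\left(B{\left(-3,2 \right)} \right)} m E = \left(7 + 1^{2} + 7 \cdot 1\right) 6 \left(-2 + \sqrt{14}\right) = \left(7 + 1 + 7\right) 6 \left(-2 + \sqrt{14}\right) = 15 \cdot 6 \left(-2 + \sqrt{14}\right) = 90 \left(-2 + \sqrt{14}\right) = -180 + 90 \sqrt{14}$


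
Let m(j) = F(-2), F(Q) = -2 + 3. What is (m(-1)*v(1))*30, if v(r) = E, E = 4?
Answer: 120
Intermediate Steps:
F(Q) = 1
m(j) = 1
v(r) = 4
(m(-1)*v(1))*30 = (1*4)*30 = 4*30 = 120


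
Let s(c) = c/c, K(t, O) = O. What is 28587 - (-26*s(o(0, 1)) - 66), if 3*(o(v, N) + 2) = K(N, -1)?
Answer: 28679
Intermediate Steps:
o(v, N) = -7/3 (o(v, N) = -2 + (⅓)*(-1) = -2 - ⅓ = -7/3)
s(c) = 1
28587 - (-26*s(o(0, 1)) - 66) = 28587 - (-26*1 - 66) = 28587 - (-26 - 66) = 28587 - 1*(-92) = 28587 + 92 = 28679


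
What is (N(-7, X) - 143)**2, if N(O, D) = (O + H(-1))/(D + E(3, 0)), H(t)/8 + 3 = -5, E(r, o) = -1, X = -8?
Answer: 1478656/81 ≈ 18255.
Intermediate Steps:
H(t) = -64 (H(t) = -24 + 8*(-5) = -24 - 40 = -64)
N(O, D) = (-64 + O)/(-1 + D) (N(O, D) = (O - 64)/(D - 1) = (-64 + O)/(-1 + D))
(N(-7, X) - 143)**2 = ((-64 - 7)/(-1 - 8) - 143)**2 = (-71/(-9) - 143)**2 = (-1/9*(-71) - 143)**2 = (71/9 - 143)**2 = (-1216/9)**2 = 1478656/81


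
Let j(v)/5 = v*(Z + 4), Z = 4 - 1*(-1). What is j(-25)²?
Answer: 1265625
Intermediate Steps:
Z = 5 (Z = 4 + 1 = 5)
j(v) = 45*v (j(v) = 5*(v*(5 + 4)) = 5*(v*9) = 5*(9*v) = 45*v)
j(-25)² = (45*(-25))² = (-1125)² = 1265625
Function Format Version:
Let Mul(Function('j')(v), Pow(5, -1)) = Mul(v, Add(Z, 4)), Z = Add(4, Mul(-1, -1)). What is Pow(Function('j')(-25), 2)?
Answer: 1265625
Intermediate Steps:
Z = 5 (Z = Add(4, 1) = 5)
Function('j')(v) = Mul(45, v) (Function('j')(v) = Mul(5, Mul(v, Add(5, 4))) = Mul(5, Mul(v, 9)) = Mul(5, Mul(9, v)) = Mul(45, v))
Pow(Function('j')(-25), 2) = Pow(Mul(45, -25), 2) = Pow(-1125, 2) = 1265625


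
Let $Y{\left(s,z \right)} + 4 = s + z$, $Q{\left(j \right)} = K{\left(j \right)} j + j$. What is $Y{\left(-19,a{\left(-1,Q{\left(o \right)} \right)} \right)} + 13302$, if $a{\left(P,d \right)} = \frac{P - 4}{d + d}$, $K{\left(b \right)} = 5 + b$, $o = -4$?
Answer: $\frac{212469}{16} \approx 13279.0$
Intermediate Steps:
$Q{\left(j \right)} = j + j \left(5 + j\right)$ ($Q{\left(j \right)} = \left(5 + j\right) j + j = j \left(5 + j\right) + j = j + j \left(5 + j\right)$)
$a{\left(P,d \right)} = \frac{-4 + P}{2 d}$
$Y{\left(s,z \right)} = -4 + s + z$ ($Y{\left(s,z \right)} = -4 + \left(s + z\right) = -4 + s + z$)
$Y{\left(-19,a{\left(-1,Q{\left(o \right)} \right)} \right)} + 13302 = \left(-4 - 19 + \frac{-4 - 1}{2 \left(- 4 \left(6 - 4\right)\right)}\right) + 13302 = \left(-4 - 19 + \frac{1}{2} \frac{1}{\left(-4\right) 2} \left(-5\right)\right) + 13302 = \left(-4 - 19 + \frac{1}{2} \frac{1}{-8} \left(-5\right)\right) + 13302 = \left(-4 - 19 + \frac{1}{2} \left(- \frac{1}{8}\right) \left(-5\right)\right) + 13302 = \left(-4 - 19 + \frac{5}{16}\right) + 13302 = - \frac{363}{16} + 13302 = \frac{212469}{16}$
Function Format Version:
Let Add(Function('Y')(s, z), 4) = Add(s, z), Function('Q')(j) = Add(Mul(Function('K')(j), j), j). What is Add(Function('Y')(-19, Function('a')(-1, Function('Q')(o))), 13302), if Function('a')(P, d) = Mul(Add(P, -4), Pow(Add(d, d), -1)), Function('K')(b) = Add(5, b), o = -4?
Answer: Rational(212469, 16) ≈ 13279.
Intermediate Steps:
Function('Q')(j) = Add(j, Mul(j, Add(5, j))) (Function('Q')(j) = Add(Mul(Add(5, j), j), j) = Add(Mul(j, Add(5, j)), j) = Add(j, Mul(j, Add(5, j))))
Function('a')(P, d) = Mul(Rational(1, 2), Pow(d, -1), Add(-4, P)) (Function('a')(P, d) = Mul(Add(-4, P), Pow(Mul(2, d), -1)) = Mul(Add(-4, P), Mul(Rational(1, 2), Pow(d, -1))) = Mul(Rational(1, 2), Pow(d, -1), Add(-4, P)))
Function('Y')(s, z) = Add(-4, s, z) (Function('Y')(s, z) = Add(-4, Add(s, z)) = Add(-4, s, z))
Add(Function('Y')(-19, Function('a')(-1, Function('Q')(o))), 13302) = Add(Add(-4, -19, Mul(Rational(1, 2), Pow(Mul(-4, Add(6, -4)), -1), Add(-4, -1))), 13302) = Add(Add(-4, -19, Mul(Rational(1, 2), Pow(Mul(-4, 2), -1), -5)), 13302) = Add(Add(-4, -19, Mul(Rational(1, 2), Pow(-8, -1), -5)), 13302) = Add(Add(-4, -19, Mul(Rational(1, 2), Rational(-1, 8), -5)), 13302) = Add(Add(-4, -19, Rational(5, 16)), 13302) = Add(Rational(-363, 16), 13302) = Rational(212469, 16)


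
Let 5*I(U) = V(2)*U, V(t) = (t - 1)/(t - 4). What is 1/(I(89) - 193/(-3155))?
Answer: -6310/55773 ≈ -0.11314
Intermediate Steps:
V(t) = (-1 + t)/(-4 + t)
I(U) = -U/10 (I(U) = (((-1 + 2)/(-4 + 2))*U)/5 = ((1/(-2))*U)/5 = ((-½*1)*U)/5 = (-U/2)/5 = -U/10)
1/(I(89) - 193/(-3155)) = 1/(-⅒*89 - 193/(-3155)) = 1/(-89/10 - 193*(-1/3155)) = 1/(-89/10 + 193/3155) = 1/(-55773/6310) = -6310/55773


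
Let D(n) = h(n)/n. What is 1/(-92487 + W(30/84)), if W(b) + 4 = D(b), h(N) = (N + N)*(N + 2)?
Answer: -7/647404 ≈ -1.0812e-5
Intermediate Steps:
h(N) = 2*N*(2 + N) (h(N) = (2*N)*(2 + N) = 2*N*(2 + N))
D(n) = 4 + 2*n (D(n) = (2*n*(2 + n))/n = 4 + 2*n)
W(b) = 2*b (W(b) = -4 + (4 + 2*b) = 2*b)
1/(-92487 + W(30/84)) = 1/(-92487 + 2*(30/84)) = 1/(-92487 + 2*(30*(1/84))) = 1/(-92487 + 2*(5/14)) = 1/(-92487 + 5/7) = 1/(-647404/7) = -7/647404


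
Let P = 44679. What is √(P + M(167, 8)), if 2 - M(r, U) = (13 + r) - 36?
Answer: √44537 ≈ 211.04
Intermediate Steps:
M(r, U) = 25 - r (M(r, U) = 2 - ((13 + r) - 36) = 2 - (-23 + r) = 2 + (23 - r) = 25 - r)
√(P + M(167, 8)) = √(44679 + (25 - 1*167)) = √(44679 + (25 - 167)) = √(44679 - 142) = √44537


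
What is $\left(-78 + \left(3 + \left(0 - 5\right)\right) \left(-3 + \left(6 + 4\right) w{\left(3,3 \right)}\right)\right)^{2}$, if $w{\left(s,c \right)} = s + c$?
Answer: $36864$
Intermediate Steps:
$w{\left(s,c \right)} = c + s$
$\left(-78 + \left(3 + \left(0 - 5\right)\right) \left(-3 + \left(6 + 4\right) w{\left(3,3 \right)}\right)\right)^{2} = \left(-78 + \left(3 + \left(0 - 5\right)\right) \left(-3 + \left(6 + 4\right) \left(3 + 3\right)\right)\right)^{2} = \left(-78 + \left(3 - 5\right) \left(-3 + 10 \cdot 6\right)\right)^{2} = \left(-78 - 2 \left(-3 + 60\right)\right)^{2} = \left(-78 - 114\right)^{2} = \left(-192\right)^{2} = 36864$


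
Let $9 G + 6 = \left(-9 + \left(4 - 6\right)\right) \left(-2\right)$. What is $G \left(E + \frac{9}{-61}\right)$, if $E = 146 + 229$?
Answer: $\frac{121952}{183} \approx 666.4$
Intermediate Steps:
$G = \frac{16}{9}$ ($G = - \frac{2}{3} + \frac{\left(-9 + \left(4 - 6\right)\right) \left(-2\right)}{9} = - \frac{2}{3} + \frac{\left(-9 - 2\right) \left(-2\right)}{9} = - \frac{2}{3} + \frac{\left(-11\right) \left(-2\right)}{9} = - \frac{2}{3} + \frac{1}{9} \cdot 22 = - \frac{2}{3} + \frac{22}{9} = \frac{16}{9} \approx 1.7778$)
$E = 375$
$G \left(E + \frac{9}{-61}\right) = \frac{16 \left(375 + \frac{9}{-61}\right)}{9} = \frac{16 \left(375 + 9 \left(- \frac{1}{61}\right)\right)}{9} = \frac{16 \left(375 - \frac{9}{61}\right)}{9} = \frac{16}{9} \cdot \frac{22866}{61} = \frac{121952}{183}$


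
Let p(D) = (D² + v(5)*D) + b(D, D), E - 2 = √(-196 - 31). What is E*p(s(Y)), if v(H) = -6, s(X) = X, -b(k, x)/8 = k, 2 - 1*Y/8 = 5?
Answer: 1824 + 912*I*√227 ≈ 1824.0 + 13741.0*I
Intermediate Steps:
Y = -24 (Y = 16 - 8*5 = 16 - 40 = -24)
b(k, x) = -8*k
E = 2 + I*√227 (E = 2 + √(-196 - 31) = 2 + √(-227) = 2 + I*√227 ≈ 2.0 + 15.067*I)
p(D) = D² - 14*D (p(D) = (D² - 6*D) - 8*D = D² - 14*D)
E*p(s(Y)) = (2 + I*√227)*(-24*(-14 - 24)) = (2 + I*√227)*(-24*(-38)) = (2 + I*√227)*912 = 1824 + 912*I*√227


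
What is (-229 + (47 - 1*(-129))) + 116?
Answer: 63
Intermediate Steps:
(-229 + (47 - 1*(-129))) + 116 = (-229 + (47 + 129)) + 116 = (-229 + 176) + 116 = -53 + 116 = 63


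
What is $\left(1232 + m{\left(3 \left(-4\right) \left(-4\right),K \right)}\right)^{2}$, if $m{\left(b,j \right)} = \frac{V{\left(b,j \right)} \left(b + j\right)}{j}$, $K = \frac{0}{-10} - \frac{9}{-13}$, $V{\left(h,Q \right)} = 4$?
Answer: $\frac{20611600}{9} \approx 2.2902 \cdot 10^{6}$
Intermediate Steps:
$K = \frac{9}{13}$ ($K = 0 \left(- \frac{1}{10}\right) - - \frac{9}{13} = 0 + \frac{9}{13} = \frac{9}{13} \approx 0.69231$)
$m{\left(b,j \right)} = \frac{4 b + 4 j}{j}$ ($m{\left(b,j \right)} = \frac{4 \left(b + j\right)}{j} = \frac{4 b + 4 j}{j}$)
$\left(1232 + m{\left(3 \left(-4\right) \left(-4\right),K \right)}\right)^{2} = \left(1232 + \left(4 + \frac{4 \cdot 3 \left(-4\right) \left(-4\right)}{\frac{9}{13}}\right)\right)^{2} = \left(1232 + \left(4 + 4 \left(\left(-12\right) \left(-4\right)\right) \frac{13}{9}\right)\right)^{2} = \left(1232 + \left(4 + 4 \cdot 48 \cdot \frac{13}{9}\right)\right)^{2} = \left(1232 + \left(4 + \frac{832}{3}\right)\right)^{2} = \left(1232 + \frac{844}{3}\right)^{2} = \left(\frac{4540}{3}\right)^{2} = \frac{20611600}{9}$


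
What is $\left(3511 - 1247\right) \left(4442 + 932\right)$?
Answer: $12166736$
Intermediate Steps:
$\left(3511 - 1247\right) \left(4442 + 932\right) = 2264 \cdot 5374 = 12166736$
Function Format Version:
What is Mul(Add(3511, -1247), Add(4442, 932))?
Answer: 12166736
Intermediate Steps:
Mul(Add(3511, -1247), Add(4442, 932)) = Mul(2264, 5374) = 12166736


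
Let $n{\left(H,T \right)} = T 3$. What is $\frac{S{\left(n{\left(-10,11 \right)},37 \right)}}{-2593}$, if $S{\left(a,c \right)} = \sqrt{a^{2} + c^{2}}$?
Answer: $- \frac{\sqrt{2458}}{2593} \approx -0.01912$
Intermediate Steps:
$n{\left(H,T \right)} = 3 T$
$\frac{S{\left(n{\left(-10,11 \right)},37 \right)}}{-2593} = \frac{\sqrt{\left(3 \cdot 11\right)^{2} + 37^{2}}}{-2593} = \sqrt{33^{2} + 1369} \left(- \frac{1}{2593}\right) = \sqrt{1089 + 1369} \left(- \frac{1}{2593}\right) = \sqrt{2458} \left(- \frac{1}{2593}\right) = - \frac{\sqrt{2458}}{2593}$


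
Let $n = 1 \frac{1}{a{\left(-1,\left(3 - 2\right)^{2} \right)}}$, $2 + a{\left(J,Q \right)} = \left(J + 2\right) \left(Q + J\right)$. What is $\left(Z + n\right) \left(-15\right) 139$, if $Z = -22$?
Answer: $\frac{93825}{2} \approx 46913.0$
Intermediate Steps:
$a{\left(J,Q \right)} = -2 + \left(2 + J\right) \left(J + Q\right)$ ($a{\left(J,Q \right)} = -2 + \left(J + 2\right) \left(Q + J\right) = -2 + \left(2 + J\right) \left(J + Q\right)$)
$n = - \frac{1}{2}$ ($n = 1 \frac{1}{-2 + \left(-1\right)^{2} + 2 \left(-1\right) + 2 \left(3 - 2\right)^{2} - \left(3 - 2\right)^{2}} = 1 \frac{1}{-2 + 1 - 2 + 2 \cdot 1^{2} - 1^{2}} = 1 \frac{1}{-2 + 1 - 2 + 2 \cdot 1 - 1} = 1 \frac{1}{-2 + 1 - 2 + 2 - 1} = 1 \frac{1}{-2} = 1 \left(- \frac{1}{2}\right) = - \frac{1}{2} \approx -0.5$)
$\left(Z + n\right) \left(-15\right) 139 = \left(-22 - \frac{1}{2}\right) \left(-15\right) 139 = \left(- \frac{45}{2}\right) \left(-15\right) 139 = \frac{675}{2} \cdot 139 = \frac{93825}{2}$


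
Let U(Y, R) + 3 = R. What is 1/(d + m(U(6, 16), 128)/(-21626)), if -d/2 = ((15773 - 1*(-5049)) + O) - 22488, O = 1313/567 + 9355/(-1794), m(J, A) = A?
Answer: 1833160329/6118707690889 ≈ 0.00029960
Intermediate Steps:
U(Y, R) = -3 + R
O = -982921/339066 (O = 1313*(1/567) + 9355*(-1/1794) = 1313/567 - 9355/1794 = -982921/339066 ≈ -2.8989)
d = 565866877/169533 (d = -2*(((15773 - 1*(-5049)) - 982921/339066) - 22488) = -2*(((15773 + 5049) - 982921/339066) - 22488) = -2*((20822 - 982921/339066) - 22488) = -2*(7059049331/339066 - 22488) = -2*(-565866877/339066) = 565866877/169533 ≈ 3337.8)
1/(d + m(U(6, 16), 128)/(-21626)) = 1/(565866877/169533 + 128/(-21626)) = 1/(565866877/169533 + 128*(-1/21626)) = 1/(565866877/169533 - 64/10813) = 1/(6118707690889/1833160329) = 1833160329/6118707690889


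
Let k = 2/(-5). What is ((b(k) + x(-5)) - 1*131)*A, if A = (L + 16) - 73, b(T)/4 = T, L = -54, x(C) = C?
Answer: 76368/5 ≈ 15274.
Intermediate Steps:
k = -⅖ (k = 2*(-⅕) = -⅖ ≈ -0.40000)
b(T) = 4*T
A = -111 (A = (-54 + 16) - 73 = -38 - 73 = -111)
((b(k) + x(-5)) - 1*131)*A = ((4*(-⅖) - 5) - 1*131)*(-111) = ((-8/5 - 5) - 131)*(-111) = (-33/5 - 131)*(-111) = -688/5*(-111) = 76368/5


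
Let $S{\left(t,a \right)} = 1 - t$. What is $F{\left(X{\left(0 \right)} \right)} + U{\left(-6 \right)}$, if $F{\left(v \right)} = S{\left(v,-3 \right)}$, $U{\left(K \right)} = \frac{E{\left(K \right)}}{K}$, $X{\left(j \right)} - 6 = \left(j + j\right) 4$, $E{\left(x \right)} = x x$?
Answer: $-11$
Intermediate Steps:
$E{\left(x \right)} = x^{2}$
$X{\left(j \right)} = 6 + 8 j$ ($X{\left(j \right)} = 6 + \left(j + j\right) 4 = 6 + 2 j 4 = 6 + 8 j$)
$U{\left(K \right)} = K$ ($U{\left(K \right)} = \frac{K^{2}}{K} = K$)
$F{\left(v \right)} = 1 - v$
$F{\left(X{\left(0 \right)} \right)} + U{\left(-6 \right)} = \left(1 - \left(6 + 8 \cdot 0\right)\right) - 6 = \left(1 - \left(6 + 0\right)\right) - 6 = \left(1 - 6\right) - 6 = -5 - 6 = -11$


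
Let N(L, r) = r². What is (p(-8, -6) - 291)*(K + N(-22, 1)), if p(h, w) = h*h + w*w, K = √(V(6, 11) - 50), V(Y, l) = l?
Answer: -191 - 191*I*√39 ≈ -191.0 - 1192.8*I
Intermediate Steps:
K = I*√39 (K = √(11 - 50) = √(-39) = I*√39 ≈ 6.245*I)
p(h, w) = h² + w²
(p(-8, -6) - 291)*(K + N(-22, 1)) = (((-8)² + (-6)²) - 291)*(I*√39 + 1²) = ((64 + 36) - 291)*(I*√39 + 1) = (100 - 291)*(1 + I*√39) = -191*(1 + I*√39) = -191 - 191*I*√39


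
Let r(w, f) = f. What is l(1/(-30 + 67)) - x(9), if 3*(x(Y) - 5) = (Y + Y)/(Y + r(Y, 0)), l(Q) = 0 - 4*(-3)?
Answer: 19/3 ≈ 6.3333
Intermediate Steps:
l(Q) = 12 (l(Q) = 0 + 12 = 12)
x(Y) = 17/3 (x(Y) = 5 + ((Y + Y)/(Y + 0))/3 = 5 + ((2*Y)/Y)/3 = 5 + (⅓)*2 = 5 + ⅔ = 17/3)
l(1/(-30 + 67)) - x(9) = 12 - 1*17/3 = 12 - 17/3 = 19/3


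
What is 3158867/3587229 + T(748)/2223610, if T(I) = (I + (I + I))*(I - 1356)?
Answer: 1064922594631/3988299138345 ≈ 0.26701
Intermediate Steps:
T(I) = 3*I*(-1356 + I) (T(I) = (I + 2*I)*(-1356 + I) = (3*I)*(-1356 + I) = 3*I*(-1356 + I))
3158867/3587229 + T(748)/2223610 = 3158867/3587229 + (3*748*(-1356 + 748))/2223610 = 3158867*(1/3587229) + (3*748*(-608))*(1/2223610) = 3158867/3587229 - 1364352*1/2223610 = 3158867/3587229 - 682176/1111805 = 1064922594631/3988299138345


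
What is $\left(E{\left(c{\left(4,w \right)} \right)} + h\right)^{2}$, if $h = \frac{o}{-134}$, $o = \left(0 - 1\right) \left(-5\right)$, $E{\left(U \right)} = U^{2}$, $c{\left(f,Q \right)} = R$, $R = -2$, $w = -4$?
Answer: $\frac{281961}{17956} \approx 15.703$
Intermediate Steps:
$c{\left(f,Q \right)} = -2$
$o = 5$ ($o = \left(-1\right) \left(-5\right) = 5$)
$h = - \frac{5}{134}$ ($h = \frac{5}{-134} = 5 \left(- \frac{1}{134}\right) = - \frac{5}{134} \approx -0.037313$)
$\left(E{\left(c{\left(4,w \right)} \right)} + h\right)^{2} = \left(\left(-2\right)^{2} - \frac{5}{134}\right)^{2} = \left(4 - \frac{5}{134}\right)^{2} = \left(\frac{531}{134}\right)^{2} = \frac{281961}{17956}$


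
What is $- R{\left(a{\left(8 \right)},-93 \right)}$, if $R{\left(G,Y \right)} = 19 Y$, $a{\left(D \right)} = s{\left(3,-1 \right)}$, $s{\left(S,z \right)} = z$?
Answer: $1767$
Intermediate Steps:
$a{\left(D \right)} = -1$
$- R{\left(a{\left(8 \right)},-93 \right)} = - 19 \left(-93\right) = \left(-1\right) \left(-1767\right) = 1767$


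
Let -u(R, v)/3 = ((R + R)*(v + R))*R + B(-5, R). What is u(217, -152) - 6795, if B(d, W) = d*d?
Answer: -18371580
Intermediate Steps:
B(d, W) = d**2
u(R, v) = -75 - 6*R**2*(R + v) (u(R, v) = -3*(((R + R)*(v + R))*R + (-5)**2) = -3*(((2*R)*(R + v))*R + 25) = -3*((2*R*(R + v))*R + 25) = -3*(2*R**2*(R + v) + 25) = -3*(25 + 2*R**2*(R + v)) = -75 - 6*R**2*(R + v))
u(217, -152) - 6795 = (-75 - 6*217**3 - 6*(-152)*217**2) - 6795 = (-75 - 6*10218313 - 6*(-152)*47089) - 6795 = (-75 - 61309878 + 42945168) - 6795 = -18364785 - 6795 = -18371580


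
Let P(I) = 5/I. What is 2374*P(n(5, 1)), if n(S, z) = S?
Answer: 2374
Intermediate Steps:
2374*P(n(5, 1)) = 2374*(5/5) = 2374*(5*(1/5)) = 2374*1 = 2374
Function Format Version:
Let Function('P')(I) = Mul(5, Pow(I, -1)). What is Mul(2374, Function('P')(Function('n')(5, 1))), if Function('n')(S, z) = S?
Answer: 2374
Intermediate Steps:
Mul(2374, Function('P')(Function('n')(5, 1))) = Mul(2374, Mul(5, Pow(5, -1))) = Mul(2374, Mul(5, Rational(1, 5))) = Mul(2374, 1) = 2374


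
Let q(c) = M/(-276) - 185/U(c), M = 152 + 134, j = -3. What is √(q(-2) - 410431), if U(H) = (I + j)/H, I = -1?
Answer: I*√1954507317/69 ≈ 640.72*I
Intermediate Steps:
M = 286
U(H) = -4/H (U(H) = (-1 - 3)/H = -4/H)
q(c) = -143/138 + 185*c/4 (q(c) = 286/(-276) - 185*(-c/4) = 286*(-1/276) - (-185)*c/4 = -143/138 + 185*c/4)
√(q(-2) - 410431) = √((-143/138 + (185/4)*(-2)) - 410431) = √((-143/138 - 185/2) - 410431) = √(-6454/69 - 410431) = √(-28326193/69) = I*√1954507317/69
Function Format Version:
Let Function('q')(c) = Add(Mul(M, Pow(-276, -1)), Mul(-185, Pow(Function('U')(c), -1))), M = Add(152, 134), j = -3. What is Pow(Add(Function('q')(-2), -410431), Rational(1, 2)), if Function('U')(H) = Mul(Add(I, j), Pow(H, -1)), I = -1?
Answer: Mul(Rational(1, 69), I, Pow(1954507317, Rational(1, 2))) ≈ Mul(640.72, I)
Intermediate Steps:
M = 286
Function('U')(H) = Mul(-4, Pow(H, -1)) (Function('U')(H) = Mul(Add(-1, -3), Pow(H, -1)) = Mul(-4, Pow(H, -1)))
Function('q')(c) = Add(Rational(-143, 138), Mul(Rational(185, 4), c)) (Function('q')(c) = Add(Mul(286, Pow(-276, -1)), Mul(-185, Pow(Mul(-4, Pow(c, -1)), -1))) = Add(Mul(286, Rational(-1, 276)), Mul(-185, Mul(Rational(-1, 4), c))) = Add(Rational(-143, 138), Mul(Rational(185, 4), c)))
Pow(Add(Function('q')(-2), -410431), Rational(1, 2)) = Pow(Add(Add(Rational(-143, 138), Mul(Rational(185, 4), -2)), -410431), Rational(1, 2)) = Pow(Add(Add(Rational(-143, 138), Rational(-185, 2)), -410431), Rational(1, 2)) = Pow(Add(Rational(-6454, 69), -410431), Rational(1, 2)) = Pow(Rational(-28326193, 69), Rational(1, 2)) = Mul(Rational(1, 69), I, Pow(1954507317, Rational(1, 2)))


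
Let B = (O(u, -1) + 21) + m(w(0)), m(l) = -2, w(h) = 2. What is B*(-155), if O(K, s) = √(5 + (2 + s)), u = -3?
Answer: -2945 - 155*√6 ≈ -3324.7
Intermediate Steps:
O(K, s) = √(7 + s)
B = 19 + √6 (B = (√(7 - 1) + 21) - 2 = (√6 + 21) - 2 = (21 + √6) - 2 = 19 + √6 ≈ 21.449)
B*(-155) = (19 + √6)*(-155) = -2945 - 155*√6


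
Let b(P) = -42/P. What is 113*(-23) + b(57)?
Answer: -49395/19 ≈ -2599.7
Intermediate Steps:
113*(-23) + b(57) = 113*(-23) - 42/57 = -2599 - 42*1/57 = -2599 - 14/19 = -49395/19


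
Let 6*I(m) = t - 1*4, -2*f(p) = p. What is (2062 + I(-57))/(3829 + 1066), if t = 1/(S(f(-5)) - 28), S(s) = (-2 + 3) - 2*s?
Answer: 26385/62656 ≈ 0.42111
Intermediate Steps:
f(p) = -p/2
S(s) = 1 - 2*s
t = -1/32 (t = 1/((1 - (-1)*(-5)) - 28) = 1/((1 - 2*5/2) - 28) = 1/((1 - 5) - 28) = 1/(-4 - 28) = 1/(-32) = -1/32 ≈ -0.031250)
I(m) = -43/64 (I(m) = (-1/32 - 1*4)/6 = (-1/32 - 4)/6 = (1/6)*(-129/32) = -43/64)
(2062 + I(-57))/(3829 + 1066) = (2062 - 43/64)/(3829 + 1066) = (131925/64)/4895 = (131925/64)*(1/4895) = 26385/62656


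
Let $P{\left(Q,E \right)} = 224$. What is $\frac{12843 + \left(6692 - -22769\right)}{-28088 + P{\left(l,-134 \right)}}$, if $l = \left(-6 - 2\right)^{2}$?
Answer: $- \frac{5288}{3483} \approx -1.5182$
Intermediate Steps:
$l = 64$ ($l = \left(-8\right)^{2} = 64$)
$\frac{12843 + \left(6692 - -22769\right)}{-28088 + P{\left(l,-134 \right)}} = \frac{12843 + \left(6692 - -22769\right)}{-28088 + 224} = \frac{12843 + \left(6692 + 22769\right)}{-27864} = \left(12843 + 29461\right) \left(- \frac{1}{27864}\right) = 42304 \left(- \frac{1}{27864}\right) = - \frac{5288}{3483}$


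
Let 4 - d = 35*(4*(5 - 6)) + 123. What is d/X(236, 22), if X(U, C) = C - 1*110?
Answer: -21/88 ≈ -0.23864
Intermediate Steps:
X(U, C) = -110 + C (X(U, C) = C - 110 = -110 + C)
d = 21 (d = 4 - (35*(4*(5 - 6)) + 123) = 4 - (35*(4*(-1)) + 123) = 4 - (35*(-4) + 123) = 4 - (-140 + 123) = 4 - 1*(-17) = 4 + 17 = 21)
d/X(236, 22) = 21/(-110 + 22) = 21/(-88) = 21*(-1/88) = -21/88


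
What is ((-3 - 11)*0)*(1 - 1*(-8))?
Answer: 0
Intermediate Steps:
((-3 - 11)*0)*(1 - 1*(-8)) = (-14*0)*(1 + 8) = 0*9 = 0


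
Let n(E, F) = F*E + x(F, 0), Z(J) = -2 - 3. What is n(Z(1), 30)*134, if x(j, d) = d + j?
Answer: -16080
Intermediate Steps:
Z(J) = -5
n(E, F) = F + E*F (n(E, F) = F*E + (0 + F) = E*F + F = F + E*F)
n(Z(1), 30)*134 = (30*(1 - 5))*134 = (30*(-4))*134 = -120*134 = -16080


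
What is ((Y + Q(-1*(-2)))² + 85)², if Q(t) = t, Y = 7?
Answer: 27556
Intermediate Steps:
((Y + Q(-1*(-2)))² + 85)² = ((7 - 1*(-2))² + 85)² = ((7 + 2)² + 85)² = (9² + 85)² = (81 + 85)² = 166² = 27556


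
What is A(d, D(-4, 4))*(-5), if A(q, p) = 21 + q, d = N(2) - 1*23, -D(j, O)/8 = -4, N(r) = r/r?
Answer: 5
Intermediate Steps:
N(r) = 1
D(j, O) = 32 (D(j, O) = -8*(-4) = 32)
d = -22 (d = 1 - 1*23 = 1 - 23 = -22)
A(d, D(-4, 4))*(-5) = (21 - 22)*(-5) = -1*(-5) = 5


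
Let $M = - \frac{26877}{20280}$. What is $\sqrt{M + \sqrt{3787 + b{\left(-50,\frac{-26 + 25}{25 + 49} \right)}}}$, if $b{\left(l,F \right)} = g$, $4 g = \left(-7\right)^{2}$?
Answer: $\frac{\sqrt{-89590 + 33800 \sqrt{15197}}}{260} \approx 7.7661$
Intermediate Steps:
$g = \frac{49}{4}$ ($g = \frac{\left(-7\right)^{2}}{4} = \frac{1}{4} \cdot 49 = \frac{49}{4} \approx 12.25$)
$b{\left(l,F \right)} = \frac{49}{4}$
$M = - \frac{8959}{6760}$ ($M = \left(-26877\right) \frac{1}{20280} = - \frac{8959}{6760} \approx -1.3253$)
$\sqrt{M + \sqrt{3787 + b{\left(-50,\frac{-26 + 25}{25 + 49} \right)}}} = \sqrt{- \frac{8959}{6760} + \sqrt{3787 + \frac{49}{4}}} = \sqrt{- \frac{8959}{6760} + \sqrt{\frac{15197}{4}}} = \sqrt{- \frac{8959}{6760} + \frac{\sqrt{15197}}{2}}$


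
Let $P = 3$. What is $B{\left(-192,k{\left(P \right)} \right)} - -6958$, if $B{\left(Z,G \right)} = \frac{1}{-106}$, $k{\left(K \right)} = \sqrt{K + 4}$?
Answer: $\frac{737547}{106} \approx 6958.0$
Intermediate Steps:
$k{\left(K \right)} = \sqrt{4 + K}$
$B{\left(Z,G \right)} = - \frac{1}{106}$
$B{\left(-192,k{\left(P \right)} \right)} - -6958 = - \frac{1}{106} - -6958 = - \frac{1}{106} + 6958 = \frac{737547}{106}$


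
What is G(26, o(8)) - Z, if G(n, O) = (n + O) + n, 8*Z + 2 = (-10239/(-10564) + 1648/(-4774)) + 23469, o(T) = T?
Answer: -579662088273/201730144 ≈ -2873.5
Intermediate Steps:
Z = 591765896913/201730144 (Z = -¼ + ((-10239/(-10564) + 1648/(-4774)) + 23469)/8 = -¼ + ((-10239*(-1/10564) + 1648*(-1/4774)) + 23469)/8 = -¼ + ((10239/10564 - 824/2387) + 23469)/8 = -¼ + (15735757/25216268 + 23469)/8 = -¼ + (⅛)*(591816329449/25216268) = -¼ + 591816329449/201730144 = 591765896913/201730144 ≈ 2933.5)
G(n, O) = O + 2*n (G(n, O) = (O + n) + n = O + 2*n)
G(26, o(8)) - Z = (8 + 2*26) - 1*591765896913/201730144 = (8 + 52) - 591765896913/201730144 = 60 - 591765896913/201730144 = -579662088273/201730144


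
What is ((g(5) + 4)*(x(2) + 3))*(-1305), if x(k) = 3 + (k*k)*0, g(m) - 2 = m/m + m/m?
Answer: -62640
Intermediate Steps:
g(m) = 4 (g(m) = 2 + (m/m + m/m) = 2 + (1 + 1) = 2 + 2 = 4)
x(k) = 3 (x(k) = 3 + k**2*0 = 3 + 0 = 3)
((g(5) + 4)*(x(2) + 3))*(-1305) = ((4 + 4)*(3 + 3))*(-1305) = (8*6)*(-1305) = 48*(-1305) = -62640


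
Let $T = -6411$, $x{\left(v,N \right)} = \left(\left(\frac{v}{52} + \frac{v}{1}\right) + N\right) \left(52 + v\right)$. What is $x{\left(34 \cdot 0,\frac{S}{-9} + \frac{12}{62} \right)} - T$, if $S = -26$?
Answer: $\frac{1833389}{279} \approx 6571.3$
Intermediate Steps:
$x{\left(v,N \right)} = \left(52 + v\right) \left(N + \frac{53 v}{52}\right)$ ($x{\left(v,N \right)} = \left(\left(v \frac{1}{52} + v 1\right) + N\right) \left(52 + v\right) = \left(\left(\frac{v}{52} + v\right) + N\right) \left(52 + v\right) = \left(\frac{53 v}{52} + N\right) \left(52 + v\right) = \left(N + \frac{53 v}{52}\right) \left(52 + v\right) = \left(52 + v\right) \left(N + \frac{53 v}{52}\right)$)
$x{\left(34 \cdot 0,\frac{S}{-9} + \frac{12}{62} \right)} - T = \left(52 \left(- \frac{26}{-9} + \frac{12}{62}\right) + 53 \cdot 34 \cdot 0 + \frac{53 \left(34 \cdot 0\right)^{2}}{52} + \left(- \frac{26}{-9} + \frac{12}{62}\right) 34 \cdot 0\right) - -6411 = \left(52 \left(\left(-26\right) \left(- \frac{1}{9}\right) + 12 \cdot \frac{1}{62}\right) + 53 \cdot 0 + \frac{53 \cdot 0^{2}}{52} + \left(\left(-26\right) \left(- \frac{1}{9}\right) + 12 \cdot \frac{1}{62}\right) 0\right) + 6411 = \left(52 \left(\frac{26}{9} + \frac{6}{31}\right) + 0 + \frac{53}{52} \cdot 0 + \left(\frac{26}{9} + \frac{6}{31}\right) 0\right) + 6411 = \left(52 \cdot \frac{860}{279} + 0 + 0 + \frac{860}{279} \cdot 0\right) + 6411 = \left(\frac{44720}{279} + 0 + 0 + 0\right) + 6411 = \frac{44720}{279} + 6411 = \frac{1833389}{279}$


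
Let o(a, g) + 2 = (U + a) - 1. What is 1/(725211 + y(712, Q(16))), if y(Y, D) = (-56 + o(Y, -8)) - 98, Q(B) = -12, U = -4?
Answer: 1/725762 ≈ 1.3779e-6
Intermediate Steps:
o(a, g) = -7 + a (o(a, g) = -2 + ((-4 + a) - 1) = -2 + (-5 + a) = -7 + a)
y(Y, D) = -161 + Y (y(Y, D) = (-56 + (-7 + Y)) - 98 = (-63 + Y) - 98 = -161 + Y)
1/(725211 + y(712, Q(16))) = 1/(725211 + (-161 + 712)) = 1/(725211 + 551) = 1/725762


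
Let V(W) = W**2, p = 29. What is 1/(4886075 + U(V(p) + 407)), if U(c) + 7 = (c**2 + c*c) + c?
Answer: 1/8002324 ≈ 1.2496e-7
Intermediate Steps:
U(c) = -7 + c + 2*c**2 (U(c) = -7 + ((c**2 + c*c) + c) = -7 + ((c**2 + c**2) + c) = -7 + (2*c**2 + c) = -7 + (c + 2*c**2) = -7 + c + 2*c**2)
1/(4886075 + U(V(p) + 407)) = 1/(4886075 + (-7 + (29**2 + 407) + 2*(29**2 + 407)**2)) = 1/(4886075 + (-7 + (841 + 407) + 2*(841 + 407)**2)) = 1/(4886075 + (-7 + 1248 + 2*1248**2)) = 1/(4886075 + (-7 + 1248 + 2*1557504)) = 1/(4886075 + (-7 + 1248 + 3115008)) = 1/(4886075 + 3116249) = 1/8002324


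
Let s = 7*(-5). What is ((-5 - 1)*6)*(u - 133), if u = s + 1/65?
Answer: 393084/65 ≈ 6047.4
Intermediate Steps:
s = -35
u = -2274/65 (u = -35 + 1/65 = -2274/65 ≈ -34.985)
((-5 - 1)*6)*(u - 133) = ((-5 - 1)*6)*(-2274/65 - 133) = -6*6*(-10919/65) = -36*(-10919/65) = 393084/65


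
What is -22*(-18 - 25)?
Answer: 946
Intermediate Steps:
-22*(-18 - 25) = -22*(-43) = 946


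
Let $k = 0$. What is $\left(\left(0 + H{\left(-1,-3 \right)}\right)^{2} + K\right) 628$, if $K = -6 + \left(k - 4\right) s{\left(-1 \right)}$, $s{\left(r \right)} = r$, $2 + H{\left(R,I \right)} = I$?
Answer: $14444$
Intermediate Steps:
$H{\left(R,I \right)} = -2 + I$
$K = -2$ ($K = -6 + \left(0 - 4\right) \left(-1\right) = -6 - -4 = -6 + 4 = -2$)
$\left(\left(0 + H{\left(-1,-3 \right)}\right)^{2} + K\right) 628 = \left(\left(0 - 5\right)^{2} - 2\right) 628 = \left(\left(-5\right)^{2} - 2\right) 628 = \left(25 - 2\right) 628 = 23 \cdot 628 = 14444$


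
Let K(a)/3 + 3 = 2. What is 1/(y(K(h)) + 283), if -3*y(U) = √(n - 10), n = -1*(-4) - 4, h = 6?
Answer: 2547/720811 + 3*I*√10/720811 ≈ 0.0035335 + 1.3161e-5*I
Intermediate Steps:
K(a) = -3 (K(a) = -9 + 3*2 = -9 + 6 = -3)
n = 0 (n = 4 - 4 = 0)
y(U) = -I*√10/3 (y(U) = -√(0 - 10)/3 = -I*√10/3)
1/(y(K(h)) + 283) = 1/(-I*√10/3 + 283) = 1/(283 - I*√10/3)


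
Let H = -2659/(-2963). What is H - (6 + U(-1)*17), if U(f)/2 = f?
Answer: 85623/2963 ≈ 28.897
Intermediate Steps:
U(f) = 2*f
H = 2659/2963 (H = -2659*(-1/2963) = 2659/2963 ≈ 0.89740)
H - (6 + U(-1)*17) = 2659/2963 - (6 + (2*(-1))*17) = 2659/2963 - (6 - 2*17) = 2659/2963 - (6 - 34) = 2659/2963 - 1*(-28) = 2659/2963 + 28 = 85623/2963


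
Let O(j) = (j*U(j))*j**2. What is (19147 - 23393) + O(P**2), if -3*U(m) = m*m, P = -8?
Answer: -1073754562/3 ≈ -3.5792e+8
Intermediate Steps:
U(m) = -m**2/3 (U(m) = -m*m/3 = -m**2/3)
O(j) = -j**5/3 (O(j) = (j*(-j**2/3))*j**2 = (-j**3/3)*j**2 = -j**5/3)
(19147 - 23393) + O(P**2) = (19147 - 23393) - ((-8)**2)**5/3 = -4246 - 1/3*64**5 = -4246 - 1/3*1073741824 = -4246 - 1073741824/3 = -1073754562/3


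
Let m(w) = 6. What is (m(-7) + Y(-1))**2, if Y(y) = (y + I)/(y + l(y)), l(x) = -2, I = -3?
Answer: 484/9 ≈ 53.778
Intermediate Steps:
Y(y) = (-3 + y)/(-2 + y) (Y(y) = (y - 3)/(y - 2) = (-3 + y)/(-2 + y))
(m(-7) + Y(-1))**2 = (6 + (-3 - 1)/(-2 - 1))**2 = (6 - 4/(-3))**2 = (6 - 1/3*(-4))**2 = (6 + 4/3)**2 = (22/3)**2 = 484/9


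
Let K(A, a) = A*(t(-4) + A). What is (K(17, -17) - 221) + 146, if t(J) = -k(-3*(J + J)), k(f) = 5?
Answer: 129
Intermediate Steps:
t(J) = -5 (t(J) = -1*5 = -5)
K(A, a) = A*(-5 + A)
(K(17, -17) - 221) + 146 = (17*(-5 + 17) - 221) + 146 = (17*12 - 221) + 146 = (204 - 221) + 146 = -17 + 146 = 129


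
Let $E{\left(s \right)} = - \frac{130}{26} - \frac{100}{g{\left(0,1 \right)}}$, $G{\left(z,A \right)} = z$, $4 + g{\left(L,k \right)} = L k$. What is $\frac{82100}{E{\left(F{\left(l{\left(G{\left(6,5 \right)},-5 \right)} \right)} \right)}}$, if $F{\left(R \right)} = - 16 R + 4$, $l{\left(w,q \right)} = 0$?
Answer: $4105$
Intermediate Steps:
$g{\left(L,k \right)} = -4 + L k$
$F{\left(R \right)} = 4 - 16 R$
$E{\left(s \right)} = 20$ ($E{\left(s \right)} = - \frac{130}{26} - \frac{100}{-4 + 0 \cdot 1} = \left(-130\right) \frac{1}{26} - \frac{100}{-4 + 0} = -5 - \frac{100}{-4} = -5 - -25 = -5 + 25 = 20$)
$\frac{82100}{E{\left(F{\left(l{\left(G{\left(6,5 \right)},-5 \right)} \right)} \right)}} = \frac{82100}{20} = 82100 \cdot \frac{1}{20} = 4105$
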